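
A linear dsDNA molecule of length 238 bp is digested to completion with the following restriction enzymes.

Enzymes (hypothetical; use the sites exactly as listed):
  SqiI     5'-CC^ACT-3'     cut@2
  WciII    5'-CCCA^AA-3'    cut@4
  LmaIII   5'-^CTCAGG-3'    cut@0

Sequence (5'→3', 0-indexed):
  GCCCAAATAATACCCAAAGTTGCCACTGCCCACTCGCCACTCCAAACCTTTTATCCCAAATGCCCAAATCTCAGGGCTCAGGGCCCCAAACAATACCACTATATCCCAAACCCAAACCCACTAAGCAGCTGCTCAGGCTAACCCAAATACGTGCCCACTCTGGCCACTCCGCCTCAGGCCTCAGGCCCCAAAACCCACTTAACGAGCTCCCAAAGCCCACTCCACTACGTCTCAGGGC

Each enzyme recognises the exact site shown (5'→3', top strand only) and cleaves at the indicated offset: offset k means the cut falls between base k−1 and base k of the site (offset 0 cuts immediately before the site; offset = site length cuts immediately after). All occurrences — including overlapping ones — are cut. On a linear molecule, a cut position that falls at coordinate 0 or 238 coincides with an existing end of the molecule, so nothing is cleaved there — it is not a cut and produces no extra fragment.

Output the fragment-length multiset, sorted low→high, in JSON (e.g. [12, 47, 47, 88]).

[3,5,5,5,6,6,6,7,7,7,7,7,7,8,8,8,9,9,11,11,11,11,12,12,14,16,20]

Site scan:
  SqiI (CCACT, off=2): starts [22, 29, 36, 95, 117, 154, 163, 194, 216, 221] → cuts [24, 31, 38, 97, 119, 156, 165, 196, 218, 223]
  WciII (CCCAAA, off=4): starts [1, 12, 54, 62, 84, 104, 110, 141, 186, 208] → cuts [5, 16, 58, 66, 88, 108, 114, 145, 190, 212]
  LmaIII (CTCAGG, off=0): starts [69, 76, 131, 172, 179, 230] → cuts [69, 76, 131, 172, 179, 230]

Pooled cuts: [5, 16, 24, 31, 38, 58, 66, 69, 76, 88, 97, 108, 114, 119, 131, 145, 156, 165, 172, 179, 190, 196, 212, 218, 223, 230]

Fragments:
  [0,5): 5 bp
  [5,16): 11 bp
  [16,24): 8 bp
  [24,31): 7 bp
  [31,38): 7 bp
  [38,58): 20 bp
  [58,66): 8 bp
  [66,69): 3 bp
  [69,76): 7 bp
  [76,88): 12 bp
  [88,97): 9 bp
  [97,108): 11 bp
  [108,114): 6 bp
  [114,119): 5 bp
  [119,131): 12 bp
  [131,145): 14 bp
  [145,156): 11 bp
  [156,165): 9 bp
  [165,172): 7 bp
  [172,179): 7 bp
  [179,190): 11 bp
  [190,196): 6 bp
  [196,212): 16 bp
  [212,218): 6 bp
  [218,223): 5 bp
  [223,230): 7 bp
  [230,238): 8 bp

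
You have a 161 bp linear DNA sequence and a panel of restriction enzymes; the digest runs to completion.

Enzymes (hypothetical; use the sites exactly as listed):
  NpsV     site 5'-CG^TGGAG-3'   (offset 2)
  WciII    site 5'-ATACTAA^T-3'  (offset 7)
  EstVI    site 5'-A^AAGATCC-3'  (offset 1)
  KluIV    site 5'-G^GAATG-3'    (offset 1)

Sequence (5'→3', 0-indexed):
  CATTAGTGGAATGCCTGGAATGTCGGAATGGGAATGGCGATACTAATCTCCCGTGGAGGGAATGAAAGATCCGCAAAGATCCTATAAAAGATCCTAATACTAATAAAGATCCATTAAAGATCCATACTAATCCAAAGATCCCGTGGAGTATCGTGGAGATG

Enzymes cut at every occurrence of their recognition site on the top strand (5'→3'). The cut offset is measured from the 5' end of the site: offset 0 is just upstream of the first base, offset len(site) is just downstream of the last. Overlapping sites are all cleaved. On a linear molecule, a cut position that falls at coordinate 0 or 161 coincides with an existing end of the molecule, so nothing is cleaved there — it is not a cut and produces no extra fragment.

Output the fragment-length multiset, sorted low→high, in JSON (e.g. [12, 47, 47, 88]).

Scan for sites:
  NpsV (CGTGGAG, off=2): starts [51, 141, 151] → cuts [53, 143, 153]
  WciII (ATACTAAT, off=7): starts [39, 96, 123] → cuts [46, 103, 130]
  EstVI (AAAGATCC, off=1): starts [64, 74, 86, 104, 115, 133] → cuts [65, 75, 87, 105, 116, 134]
  KluIV (GGAATG, off=1): starts [7, 16, 24, 30, 58] → cuts [8, 17, 25, 31, 59]

Pooled cuts: [8, 17, 25, 31, 46, 53, 59, 65, 75, 87, 103, 105, 116, 130, 134, 143, 153]

Fragments:
  [0,8): 8 bp
  [8,17): 9 bp
  [17,25): 8 bp
  [25,31): 6 bp
  [31,46): 15 bp
  [46,53): 7 bp
  [53,59): 6 bp
  [59,65): 6 bp
  [65,75): 10 bp
  [75,87): 12 bp
  [87,103): 16 bp
  [103,105): 2 bp
  [105,116): 11 bp
  [116,130): 14 bp
  [130,134): 4 bp
  [134,143): 9 bp
  [143,153): 10 bp
  [153,161): 8 bp

[2,4,6,6,6,7,8,8,8,9,9,10,10,11,12,14,15,16]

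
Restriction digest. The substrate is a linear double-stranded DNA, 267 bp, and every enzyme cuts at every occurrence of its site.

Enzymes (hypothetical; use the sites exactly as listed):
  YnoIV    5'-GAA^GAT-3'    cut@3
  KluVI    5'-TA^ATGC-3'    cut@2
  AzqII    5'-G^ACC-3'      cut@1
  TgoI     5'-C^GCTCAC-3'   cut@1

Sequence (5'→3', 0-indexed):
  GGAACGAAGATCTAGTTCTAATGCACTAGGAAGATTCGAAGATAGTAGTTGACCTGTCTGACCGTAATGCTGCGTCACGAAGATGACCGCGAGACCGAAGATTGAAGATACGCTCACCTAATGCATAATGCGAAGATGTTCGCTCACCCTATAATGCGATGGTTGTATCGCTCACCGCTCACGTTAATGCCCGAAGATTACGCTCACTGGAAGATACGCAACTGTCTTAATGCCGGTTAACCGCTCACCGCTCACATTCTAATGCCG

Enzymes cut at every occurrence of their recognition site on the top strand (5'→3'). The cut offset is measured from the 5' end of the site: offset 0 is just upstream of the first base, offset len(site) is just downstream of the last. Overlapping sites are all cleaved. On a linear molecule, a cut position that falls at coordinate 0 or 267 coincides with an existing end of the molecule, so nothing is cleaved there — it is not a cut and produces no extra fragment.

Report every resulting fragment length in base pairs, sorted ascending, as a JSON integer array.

[4,5,6,6,6,6,7,7,7,7,7,7,8,8,8,9,9,9,10,11,11,12,12,12,12,13,15,16,17]

Scan for sites:
  YnoIV GAAGAT/3: at [5, 29, 37, 78, 96, 103, 131, 192, 209] ⇒ [8, 32, 40, 81, 99, 106, 134, 195, 212]
  KluVI TAATGC/2: at [18, 64, 118, 125, 151, 184, 227, 259] ⇒ [20, 66, 120, 127, 153, 186, 229, 261]
  AzqII GACC/1: at [50, 59, 84, 92] ⇒ [51, 60, 85, 93]
  TgoI CGCTCAC/1: at [110, 140, 168, 175, 200, 241, 248] ⇒ [111, 141, 169, 176, 201, 242, 249]

All cut coordinates (distinct, sorted): [8, 20, 32, 40, 51, 60, 66, 81, 85, 93, 99, 106, 111, 120, 127, 134, 141, 153, 169, 176, 186, 195, 201, 212, 229, 242, 249, 261]

Fragment lengths:
  [0,8): 8 bp
  [8,20): 12 bp
  [20,32): 12 bp
  [32,40): 8 bp
  [40,51): 11 bp
  [51,60): 9 bp
  [60,66): 6 bp
  [66,81): 15 bp
  [81,85): 4 bp
  [85,93): 8 bp
  [93,99): 6 bp
  [99,106): 7 bp
  [106,111): 5 bp
  [111,120): 9 bp
  [120,127): 7 bp
  [127,134): 7 bp
  [134,141): 7 bp
  [141,153): 12 bp
  [153,169): 16 bp
  [169,176): 7 bp
  [176,186): 10 bp
  [186,195): 9 bp
  [195,201): 6 bp
  [201,212): 11 bp
  [212,229): 17 bp
  [229,242): 13 bp
  [242,249): 7 bp
  [249,261): 12 bp
  [261,267): 6 bp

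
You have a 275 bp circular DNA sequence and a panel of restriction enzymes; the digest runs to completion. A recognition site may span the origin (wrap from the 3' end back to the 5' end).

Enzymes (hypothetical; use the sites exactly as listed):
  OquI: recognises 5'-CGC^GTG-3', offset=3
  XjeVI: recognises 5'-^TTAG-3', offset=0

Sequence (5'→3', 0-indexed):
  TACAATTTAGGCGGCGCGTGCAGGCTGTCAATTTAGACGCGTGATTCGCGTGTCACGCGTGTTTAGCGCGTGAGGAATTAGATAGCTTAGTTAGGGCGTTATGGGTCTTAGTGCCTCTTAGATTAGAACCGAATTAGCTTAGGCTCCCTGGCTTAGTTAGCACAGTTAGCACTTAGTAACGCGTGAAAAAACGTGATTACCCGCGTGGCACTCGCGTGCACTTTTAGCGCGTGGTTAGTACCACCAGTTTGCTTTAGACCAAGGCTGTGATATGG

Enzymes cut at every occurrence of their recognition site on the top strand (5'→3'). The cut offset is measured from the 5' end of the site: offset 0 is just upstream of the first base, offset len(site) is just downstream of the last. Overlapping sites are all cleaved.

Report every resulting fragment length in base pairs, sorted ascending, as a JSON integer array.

Per-enzyme occurrences:
  OquI CGCGTG/3: at [14, 37, 46, 55, 66, 179, 201, 212, 227] ⇒ [17, 40, 49, 58, 69, 182, 204, 215, 230]
  XjeVI TTAG/0: at [6, 32, 62, 77, 86, 90, 107, 117, 122, 133, 138, 152, 156, 165, 172, 223, 234, 253] ⇒ [6, 32, 62, 77, 86, 90, 107, 117, 122, 133, 138, 152, 156, 165, 172, 223, 234, 253]

All cut coordinates (distinct, sorted): [6, 17, 32, 40, 49, 58, 62, 69, 77, 86, 90, 107, 117, 122, 133, 138, 152, 156, 165, 172, 182, 204, 215, 223, 230, 234, 253]

Fragments:
  6→17: 11 bp
  17→32: 15 bp
  32→40: 8 bp
  40→49: 9 bp
  49→58: 9 bp
  58→62: 4 bp
  62→69: 7 bp
  69→77: 8 bp
  77→86: 9 bp
  86→90: 4 bp
  90→107: 17 bp
  107→117: 10 bp
  117→122: 5 bp
  122→133: 11 bp
  133→138: 5 bp
  138→152: 14 bp
  152→156: 4 bp
  156→165: 9 bp
  165→172: 7 bp
  172→182: 10 bp
  182→204: 22 bp
  204→215: 11 bp
  215→223: 8 bp
  223→230: 7 bp
  230→234: 4 bp
  234→253: 19 bp
  253→6 (wrap): 275-253+6 = 28 bp

[4,4,4,4,5,5,7,7,7,8,8,8,9,9,9,9,10,10,11,11,11,14,15,17,19,22,28]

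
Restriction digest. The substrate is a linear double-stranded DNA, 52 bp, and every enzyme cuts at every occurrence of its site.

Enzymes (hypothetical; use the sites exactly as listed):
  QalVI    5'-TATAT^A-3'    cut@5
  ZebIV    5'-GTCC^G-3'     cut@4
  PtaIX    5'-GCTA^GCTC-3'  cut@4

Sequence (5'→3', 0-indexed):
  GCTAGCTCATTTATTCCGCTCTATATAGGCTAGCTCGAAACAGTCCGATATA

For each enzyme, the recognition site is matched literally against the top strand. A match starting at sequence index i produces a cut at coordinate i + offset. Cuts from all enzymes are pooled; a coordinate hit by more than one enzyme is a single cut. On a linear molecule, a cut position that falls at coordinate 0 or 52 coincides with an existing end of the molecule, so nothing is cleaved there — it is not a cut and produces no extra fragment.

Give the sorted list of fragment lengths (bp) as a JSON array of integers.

Site scan:
  QalVI (TATATA, off=5): starts [21] → cuts [26]
  ZebIV (GTCCG, off=4): starts [42] → cuts [46]
  PtaIX (GCTAGCTC, off=4): starts [0, 28] → cuts [4, 32]

All cut coordinates (distinct, sorted): [4, 26, 32, 46]

Fragment lengths:
  [0,4): 4 bp
  [4,26): 22 bp
  [26,32): 6 bp
  [32,46): 14 bp
  [46,52): 6 bp

[4,6,6,14,22]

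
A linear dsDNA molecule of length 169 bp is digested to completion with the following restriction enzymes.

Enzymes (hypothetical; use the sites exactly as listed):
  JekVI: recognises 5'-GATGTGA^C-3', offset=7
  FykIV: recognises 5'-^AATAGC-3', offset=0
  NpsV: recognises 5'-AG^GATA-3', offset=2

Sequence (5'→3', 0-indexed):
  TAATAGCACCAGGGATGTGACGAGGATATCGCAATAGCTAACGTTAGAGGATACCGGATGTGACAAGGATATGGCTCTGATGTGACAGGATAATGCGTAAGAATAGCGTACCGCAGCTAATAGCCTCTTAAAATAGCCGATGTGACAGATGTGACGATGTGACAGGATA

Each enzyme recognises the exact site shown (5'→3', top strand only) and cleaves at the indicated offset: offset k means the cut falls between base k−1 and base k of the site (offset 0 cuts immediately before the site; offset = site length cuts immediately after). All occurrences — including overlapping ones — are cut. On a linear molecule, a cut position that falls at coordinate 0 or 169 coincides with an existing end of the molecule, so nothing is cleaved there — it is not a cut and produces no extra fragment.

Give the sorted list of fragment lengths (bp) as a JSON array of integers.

[1,3,3,4,4,4,8,8,9,13,13,14,14,17,17,18,19]

Per-enzyme occurrences:
  JekVI (GATGTGAC, off=7): starts [13, 56, 78, 138, 147, 155] → cuts [20, 63, 85, 145, 154, 162]
  FykIV (AATAGC, off=0): starts [1, 32, 101, 118, 131] → cuts [1, 32, 101, 118, 131]
  NpsV (AGGATA, off=2): starts [22, 47, 65, 86, 163] → cuts [24, 49, 67, 88, 165]

All cut coordinates (distinct, sorted): [1, 20, 24, 32, 49, 63, 67, 85, 88, 101, 118, 131, 145, 154, 162, 165]

Fragments:
  [0,1): 1 bp
  [1,20): 19 bp
  [20,24): 4 bp
  [24,32): 8 bp
  [32,49): 17 bp
  [49,63): 14 bp
  [63,67): 4 bp
  [67,85): 18 bp
  [85,88): 3 bp
  [88,101): 13 bp
  [101,118): 17 bp
  [118,131): 13 bp
  [131,145): 14 bp
  [145,154): 9 bp
  [154,162): 8 bp
  [162,165): 3 bp
  [165,169): 4 bp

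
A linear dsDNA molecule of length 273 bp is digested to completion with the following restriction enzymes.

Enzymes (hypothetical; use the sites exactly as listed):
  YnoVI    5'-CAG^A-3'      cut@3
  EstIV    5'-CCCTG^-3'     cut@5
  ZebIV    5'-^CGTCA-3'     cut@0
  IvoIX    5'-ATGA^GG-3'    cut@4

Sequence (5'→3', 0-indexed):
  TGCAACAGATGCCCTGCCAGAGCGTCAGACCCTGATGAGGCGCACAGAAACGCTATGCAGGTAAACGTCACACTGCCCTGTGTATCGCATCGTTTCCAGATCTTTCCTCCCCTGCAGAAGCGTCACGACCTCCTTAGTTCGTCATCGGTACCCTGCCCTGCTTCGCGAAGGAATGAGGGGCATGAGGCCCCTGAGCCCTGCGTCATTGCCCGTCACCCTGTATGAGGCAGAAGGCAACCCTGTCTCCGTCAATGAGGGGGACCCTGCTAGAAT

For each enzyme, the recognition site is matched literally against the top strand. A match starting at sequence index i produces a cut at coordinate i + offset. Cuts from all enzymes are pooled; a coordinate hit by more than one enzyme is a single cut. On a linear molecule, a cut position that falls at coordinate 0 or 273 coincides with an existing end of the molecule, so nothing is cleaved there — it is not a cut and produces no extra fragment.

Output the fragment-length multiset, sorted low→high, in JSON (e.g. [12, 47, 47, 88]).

[2,3,3,4,4,4,5,5,5,6,6,7,7,8,8,8,9,9,9,10,10,11,12,15,15,16,16,18,19,19]

Per-enzyme occurrences:
  YnoVI (CAGA, off=3): starts [5, 17, 25, 44, 96, 114, 227] → cuts [8, 20, 28, 47, 99, 117, 230]
  EstIV (CCCTG, off=5): starts [11, 29, 75, 109, 150, 155, 188, 195, 215, 237, 261] → cuts [16, 34, 80, 114, 155, 160, 193, 200, 220, 242, 266]
  ZebIV (CGTCA, off=0): starts [22, 65, 120, 139, 200, 210, 246] → cuts [22, 65, 120, 139, 200, 210, 246]
  IvoIX (ATGAGG, off=4): starts [34, 172, 181, 221, 251] → cuts [38, 176, 185, 225, 255]

All cut coordinates (distinct, sorted): [8, 16, 20, 22, 28, 34, 38, 47, 65, 80, 99, 114, 117, 120, 139, 155, 160, 176, 185, 193, 200, 210, 220, 225, 230, 242, 246, 255, 266]

Fragments:
  [0,8): 8 bp
  [8,16): 8 bp
  [16,20): 4 bp
  [20,22): 2 bp
  [22,28): 6 bp
  [28,34): 6 bp
  [34,38): 4 bp
  [38,47): 9 bp
  [47,65): 18 bp
  [65,80): 15 bp
  [80,99): 19 bp
  [99,114): 15 bp
  [114,117): 3 bp
  [117,120): 3 bp
  [120,139): 19 bp
  [139,155): 16 bp
  [155,160): 5 bp
  [160,176): 16 bp
  [176,185): 9 bp
  [185,193): 8 bp
  [193,200): 7 bp
  [200,210): 10 bp
  [210,220): 10 bp
  [220,225): 5 bp
  [225,230): 5 bp
  [230,242): 12 bp
  [242,246): 4 bp
  [246,255): 9 bp
  [255,266): 11 bp
  [266,273): 7 bp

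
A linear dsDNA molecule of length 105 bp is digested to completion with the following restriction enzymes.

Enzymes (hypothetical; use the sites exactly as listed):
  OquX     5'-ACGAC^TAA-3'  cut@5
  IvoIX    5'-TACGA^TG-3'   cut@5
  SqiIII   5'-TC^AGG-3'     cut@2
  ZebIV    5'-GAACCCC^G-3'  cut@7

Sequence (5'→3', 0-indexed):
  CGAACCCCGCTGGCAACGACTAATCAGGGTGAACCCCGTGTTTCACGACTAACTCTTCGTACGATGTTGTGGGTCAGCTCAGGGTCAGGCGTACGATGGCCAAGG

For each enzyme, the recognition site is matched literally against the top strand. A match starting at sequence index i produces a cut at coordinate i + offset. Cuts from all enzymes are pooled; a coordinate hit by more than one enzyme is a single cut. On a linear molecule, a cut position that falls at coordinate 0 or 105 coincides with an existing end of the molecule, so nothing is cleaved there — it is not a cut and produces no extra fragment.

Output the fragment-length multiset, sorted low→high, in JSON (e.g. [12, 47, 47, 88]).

Scan for sites:
  OquX ACGACTAA/5: at [15, 44] ⇒ [20, 49]
  IvoIX TACGATG/5: at [59, 91] ⇒ [64, 96]
  SqiIII TCAGG/2: at [23, 78, 84] ⇒ [25, 80, 86]
  ZebIV GAACCCCG/7: at [1, 30] ⇒ [8, 37]

Pooled cuts: [8, 20, 25, 37, 49, 64, 80, 86, 96]

Fragments:
  [0,8): 8 bp
  [8,20): 12 bp
  [20,25): 5 bp
  [25,37): 12 bp
  [37,49): 12 bp
  [49,64): 15 bp
  [64,80): 16 bp
  [80,86): 6 bp
  [86,96): 10 bp
  [96,105): 9 bp

[5,6,8,9,10,12,12,12,15,16]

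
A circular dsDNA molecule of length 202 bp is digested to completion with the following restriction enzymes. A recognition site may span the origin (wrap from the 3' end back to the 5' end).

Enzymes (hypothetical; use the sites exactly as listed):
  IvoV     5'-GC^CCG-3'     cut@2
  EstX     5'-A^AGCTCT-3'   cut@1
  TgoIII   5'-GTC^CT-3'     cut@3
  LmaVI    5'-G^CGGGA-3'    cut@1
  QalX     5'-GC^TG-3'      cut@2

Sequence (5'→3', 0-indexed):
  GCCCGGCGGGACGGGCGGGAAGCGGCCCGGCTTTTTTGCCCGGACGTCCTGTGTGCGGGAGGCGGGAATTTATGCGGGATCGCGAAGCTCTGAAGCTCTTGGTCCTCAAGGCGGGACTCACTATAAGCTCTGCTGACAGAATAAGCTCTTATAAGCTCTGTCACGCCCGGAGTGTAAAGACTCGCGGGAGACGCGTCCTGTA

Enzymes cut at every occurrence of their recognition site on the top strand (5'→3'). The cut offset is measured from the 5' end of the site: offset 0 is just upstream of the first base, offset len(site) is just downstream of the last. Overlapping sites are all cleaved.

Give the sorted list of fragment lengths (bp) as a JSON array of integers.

Scan for sites:
  IvoV GCCCG/2: at [0, 24, 37, 164] ⇒ [2, 26, 39, 166]
  EstX AAGCTCT/1: at [84, 92, 124, 142, 152] ⇒ [85, 93, 125, 143, 153]
  TgoIII GTCCT/3: at [45, 101, 194] ⇒ [48, 104, 197]
  LmaVI GCGGGA/1: at [5, 14, 54, 61, 73, 110, 183] ⇒ [6, 15, 55, 62, 74, 111, 184]
  QalX GCTG/2: at [131] ⇒ [133]

Pooled cuts: [2, 6, 15, 26, 39, 48, 55, 62, 74, 85, 93, 104, 111, 125, 133, 143, 153, 166, 184, 197]

Fragment lengths:
  2→6: 4 bp
  6→15: 9 bp
  15→26: 11 bp
  26→39: 13 bp
  39→48: 9 bp
  48→55: 7 bp
  55→62: 7 bp
  62→74: 12 bp
  74→85: 11 bp
  85→93: 8 bp
  93→104: 11 bp
  104→111: 7 bp
  111→125: 14 bp
  125→133: 8 bp
  133→143: 10 bp
  143→153: 10 bp
  153→166: 13 bp
  166→184: 18 bp
  184→197: 13 bp
  197→2 (wrap): 202-197+2 = 7 bp

[4,7,7,7,7,8,8,9,9,10,10,11,11,11,12,13,13,13,14,18]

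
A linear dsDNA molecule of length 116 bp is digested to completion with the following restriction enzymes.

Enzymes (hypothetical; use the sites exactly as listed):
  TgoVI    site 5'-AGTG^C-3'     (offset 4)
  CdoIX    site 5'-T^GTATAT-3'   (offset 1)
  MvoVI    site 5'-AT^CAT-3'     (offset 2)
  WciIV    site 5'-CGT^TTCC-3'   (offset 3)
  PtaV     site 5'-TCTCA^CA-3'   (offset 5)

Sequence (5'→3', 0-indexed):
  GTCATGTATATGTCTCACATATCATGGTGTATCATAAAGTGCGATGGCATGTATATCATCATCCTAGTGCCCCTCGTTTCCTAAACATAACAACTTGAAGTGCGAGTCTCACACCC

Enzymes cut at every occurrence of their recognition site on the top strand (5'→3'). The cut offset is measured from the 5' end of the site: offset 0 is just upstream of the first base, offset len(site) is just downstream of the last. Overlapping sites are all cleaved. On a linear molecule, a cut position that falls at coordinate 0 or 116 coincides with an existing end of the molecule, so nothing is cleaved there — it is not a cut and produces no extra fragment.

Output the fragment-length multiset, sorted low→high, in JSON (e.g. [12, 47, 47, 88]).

Site scan:
  TgoVI AGTGC/4: at [37, 65, 98] ⇒ [41, 69, 102]
  CdoIX TGTATAT/1: at [4, 49] ⇒ [5, 50]
  MvoVI ATCAT/2: at [20, 30, 54, 57] ⇒ [22, 32, 56, 59]
  WciIV CGTTTCC/3: at [74] ⇒ [77]
  PtaV TCTCACA/5: at [12, 106] ⇒ [17, 111]

Pooled cuts: [5, 17, 22, 32, 41, 50, 56, 59, 69, 77, 102, 111]

Fragment lengths:
  [0,5): 5 bp
  [5,17): 12 bp
  [17,22): 5 bp
  [22,32): 10 bp
  [32,41): 9 bp
  [41,50): 9 bp
  [50,56): 6 bp
  [56,59): 3 bp
  [59,69): 10 bp
  [69,77): 8 bp
  [77,102): 25 bp
  [102,111): 9 bp
  [111,116): 5 bp

[3,5,5,5,6,8,9,9,9,10,10,12,25]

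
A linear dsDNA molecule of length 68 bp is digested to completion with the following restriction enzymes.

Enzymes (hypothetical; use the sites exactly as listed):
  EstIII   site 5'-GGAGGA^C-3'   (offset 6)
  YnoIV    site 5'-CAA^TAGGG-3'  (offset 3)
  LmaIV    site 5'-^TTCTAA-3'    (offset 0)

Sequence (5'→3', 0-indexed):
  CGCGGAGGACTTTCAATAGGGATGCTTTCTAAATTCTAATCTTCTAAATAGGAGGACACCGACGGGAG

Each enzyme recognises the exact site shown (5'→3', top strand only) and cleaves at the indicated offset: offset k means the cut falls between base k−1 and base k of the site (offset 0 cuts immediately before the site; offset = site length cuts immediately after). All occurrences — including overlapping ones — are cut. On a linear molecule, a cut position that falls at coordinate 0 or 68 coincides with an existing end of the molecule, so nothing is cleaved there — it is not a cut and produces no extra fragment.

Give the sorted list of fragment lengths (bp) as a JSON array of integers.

[7,7,8,9,10,12,15]

Scan for sites:
  EstIII GGAGGAC/6: at [3, 50] ⇒ [9, 56]
  YnoIV CAATAGGG/3: at [13] ⇒ [16]
  LmaIV TTCTAA/0: at [26, 33, 41] ⇒ [26, 33, 41]

Pooled cuts: [9, 16, 26, 33, 41, 56]

Fragment lengths:
  [0,9): 9 bp
  [9,16): 7 bp
  [16,26): 10 bp
  [26,33): 7 bp
  [33,41): 8 bp
  [41,56): 15 bp
  [56,68): 12 bp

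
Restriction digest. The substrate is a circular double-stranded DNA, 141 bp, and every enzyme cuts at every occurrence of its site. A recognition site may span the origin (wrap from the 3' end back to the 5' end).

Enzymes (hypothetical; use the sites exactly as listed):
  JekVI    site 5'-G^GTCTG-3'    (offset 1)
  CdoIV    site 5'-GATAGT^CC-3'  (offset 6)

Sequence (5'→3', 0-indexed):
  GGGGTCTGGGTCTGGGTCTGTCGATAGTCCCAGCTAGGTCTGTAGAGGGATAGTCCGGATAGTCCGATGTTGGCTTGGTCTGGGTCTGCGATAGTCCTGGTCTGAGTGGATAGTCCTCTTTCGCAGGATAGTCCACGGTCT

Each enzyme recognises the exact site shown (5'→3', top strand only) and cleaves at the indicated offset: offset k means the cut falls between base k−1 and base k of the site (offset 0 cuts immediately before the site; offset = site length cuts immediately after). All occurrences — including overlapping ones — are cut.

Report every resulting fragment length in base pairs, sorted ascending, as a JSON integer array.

Per-enzyme occurrences:
  JekVI (GGTCTG, off=1): starts [2, 8, 14, 36, 76, 82, 98, 136] → cuts [3, 9, 15, 37, 77, 83, 99, 137]
  CdoIV (GATAGTCC, off=6): starts [22, 48, 57, 89, 108, 126] → cuts [28, 54, 63, 95, 114, 132]

All cut coordinates (distinct, sorted): [3, 9, 15, 28, 37, 54, 63, 77, 83, 95, 99, 114, 132, 137]

Fragment lengths:
  3→9: 6 bp
  9→15: 6 bp
  15→28: 13 bp
  28→37: 9 bp
  37→54: 17 bp
  54→63: 9 bp
  63→77: 14 bp
  77→83: 6 bp
  83→95: 12 bp
  95→99: 4 bp
  99→114: 15 bp
  114→132: 18 bp
  132→137: 5 bp
  137→3 (wrap): 141-137+3 = 7 bp

[4,5,6,6,6,7,9,9,12,13,14,15,17,18]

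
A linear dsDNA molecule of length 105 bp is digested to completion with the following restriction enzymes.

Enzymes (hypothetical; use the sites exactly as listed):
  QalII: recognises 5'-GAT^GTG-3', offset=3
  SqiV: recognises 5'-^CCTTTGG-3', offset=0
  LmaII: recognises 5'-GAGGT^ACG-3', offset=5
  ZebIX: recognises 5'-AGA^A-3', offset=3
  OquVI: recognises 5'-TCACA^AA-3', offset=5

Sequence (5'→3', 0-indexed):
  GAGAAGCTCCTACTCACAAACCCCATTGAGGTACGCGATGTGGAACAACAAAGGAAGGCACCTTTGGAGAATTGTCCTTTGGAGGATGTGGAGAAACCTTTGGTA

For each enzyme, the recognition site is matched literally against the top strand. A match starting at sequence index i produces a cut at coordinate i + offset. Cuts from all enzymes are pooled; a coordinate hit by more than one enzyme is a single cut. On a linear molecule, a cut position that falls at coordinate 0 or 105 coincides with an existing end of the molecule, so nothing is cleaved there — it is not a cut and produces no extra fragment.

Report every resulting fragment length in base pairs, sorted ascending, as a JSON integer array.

[2,4,5,7,7,9,10,12,14,14,21]

Scan for sites:
  QalII GATGTG/3: at [36, 84] ⇒ [39, 87]
  SqiV CCTTTGG/0: at [60, 75, 96] ⇒ [60, 75, 96]
  LmaII GAGGTACG/5: at [27] ⇒ [32]
  ZebIX AGAA/3: at [1, 67, 91] ⇒ [4, 70, 94]
  OquVI TCACAAA/5: at [13] ⇒ [18]

All cut coordinates (distinct, sorted): [4, 18, 32, 39, 60, 70, 75, 87, 94, 96]

Fragment lengths:
  [0,4): 4 bp
  [4,18): 14 bp
  [18,32): 14 bp
  [32,39): 7 bp
  [39,60): 21 bp
  [60,70): 10 bp
  [70,75): 5 bp
  [75,87): 12 bp
  [87,94): 7 bp
  [94,96): 2 bp
  [96,105): 9 bp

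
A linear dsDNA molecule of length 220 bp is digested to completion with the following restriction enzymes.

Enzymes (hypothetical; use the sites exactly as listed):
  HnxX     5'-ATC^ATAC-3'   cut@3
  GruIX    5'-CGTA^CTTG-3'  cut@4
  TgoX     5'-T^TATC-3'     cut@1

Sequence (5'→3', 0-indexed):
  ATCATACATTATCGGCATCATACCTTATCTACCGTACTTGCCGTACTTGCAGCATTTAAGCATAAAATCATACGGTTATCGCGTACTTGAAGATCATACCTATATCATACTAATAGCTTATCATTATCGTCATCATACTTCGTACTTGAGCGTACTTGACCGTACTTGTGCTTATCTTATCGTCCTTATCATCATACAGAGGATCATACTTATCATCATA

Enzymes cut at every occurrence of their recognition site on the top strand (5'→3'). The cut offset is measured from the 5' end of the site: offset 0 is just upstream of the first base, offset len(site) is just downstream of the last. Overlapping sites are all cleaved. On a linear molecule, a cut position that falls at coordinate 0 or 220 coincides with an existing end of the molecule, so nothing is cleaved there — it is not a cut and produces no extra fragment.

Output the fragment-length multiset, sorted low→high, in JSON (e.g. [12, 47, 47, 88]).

[3,5,5,6,6,6,7,7,8,9,9,9,10,10,10,10,10,10,10,11,11,12,12,24]

Scan for sites:
  HnxX ATCATAC/3: at [0, 16, 66, 92, 103, 131, 190, 202] ⇒ [3, 19, 69, 95, 106, 134, 193, 205]
  GruIX CGTACTTG/4: at [32, 41, 81, 140, 150, 160] ⇒ [36, 45, 85, 144, 154, 164]
  TgoX TTATC/1: at [8, 24, 75, 117, 123, 171, 176, 185, 209] ⇒ [9, 25, 76, 118, 124, 172, 177, 186, 210]

All cut coordinates (distinct, sorted): [3, 9, 19, 25, 36, 45, 69, 76, 85, 95, 106, 118, 124, 134, 144, 154, 164, 172, 177, 186, 193, 205, 210]

Fragments:
  [0,3): 3 bp
  [3,9): 6 bp
  [9,19): 10 bp
  [19,25): 6 bp
  [25,36): 11 bp
  [36,45): 9 bp
  [45,69): 24 bp
  [69,76): 7 bp
  [76,85): 9 bp
  [85,95): 10 bp
  [95,106): 11 bp
  [106,118): 12 bp
  [118,124): 6 bp
  [124,134): 10 bp
  [134,144): 10 bp
  [144,154): 10 bp
  [154,164): 10 bp
  [164,172): 8 bp
  [172,177): 5 bp
  [177,186): 9 bp
  [186,193): 7 bp
  [193,205): 12 bp
  [205,210): 5 bp
  [210,220): 10 bp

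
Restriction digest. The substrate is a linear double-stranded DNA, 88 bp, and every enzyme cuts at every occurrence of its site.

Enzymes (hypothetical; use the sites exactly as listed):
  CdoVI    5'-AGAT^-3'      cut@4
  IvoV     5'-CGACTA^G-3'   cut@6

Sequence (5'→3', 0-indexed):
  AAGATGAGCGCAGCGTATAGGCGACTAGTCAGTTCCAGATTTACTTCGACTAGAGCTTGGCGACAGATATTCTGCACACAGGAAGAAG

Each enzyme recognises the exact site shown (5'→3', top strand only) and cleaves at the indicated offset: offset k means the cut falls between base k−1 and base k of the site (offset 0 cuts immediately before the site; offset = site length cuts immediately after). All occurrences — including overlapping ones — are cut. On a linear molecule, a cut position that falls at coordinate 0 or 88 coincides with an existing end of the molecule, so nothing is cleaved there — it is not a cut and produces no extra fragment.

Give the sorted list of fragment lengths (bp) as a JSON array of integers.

[5,12,13,16,20,22]

Site scan:
  CdoVI AGAT/4: at [1, 36, 64] ⇒ [5, 40, 68]
  IvoV CGACTAG/6: at [21, 46] ⇒ [27, 52]

All cut coordinates (distinct, sorted): [5, 27, 40, 52, 68]

Fragment lengths:
  [0,5): 5 bp
  [5,27): 22 bp
  [27,40): 13 bp
  [40,52): 12 bp
  [52,68): 16 bp
  [68,88): 20 bp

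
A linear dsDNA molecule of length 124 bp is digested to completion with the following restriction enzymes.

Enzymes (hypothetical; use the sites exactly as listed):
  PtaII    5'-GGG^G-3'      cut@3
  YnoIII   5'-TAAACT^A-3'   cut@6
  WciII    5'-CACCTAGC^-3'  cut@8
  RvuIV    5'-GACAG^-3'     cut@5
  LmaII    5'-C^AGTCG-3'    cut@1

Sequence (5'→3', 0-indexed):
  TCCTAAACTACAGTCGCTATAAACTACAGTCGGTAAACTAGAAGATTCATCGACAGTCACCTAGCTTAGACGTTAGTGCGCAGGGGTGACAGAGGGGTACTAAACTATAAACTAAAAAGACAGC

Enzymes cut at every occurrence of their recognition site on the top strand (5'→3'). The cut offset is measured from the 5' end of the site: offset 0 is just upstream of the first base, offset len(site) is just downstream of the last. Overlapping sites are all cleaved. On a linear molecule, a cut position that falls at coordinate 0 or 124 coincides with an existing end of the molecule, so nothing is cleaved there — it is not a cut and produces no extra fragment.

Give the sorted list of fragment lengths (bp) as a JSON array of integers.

Scan for sites:
  PtaII (GGGG, off=3): starts [82, 93] → cuts [85, 96]
  YnoIII (TAAACTA, off=6): starts [3, 19, 33, 100, 107] → cuts [9, 25, 39, 106, 113]
  WciII (CACCTAGC, off=8): starts [57] → cuts [65]
  RvuIV (GACAG, off=5): starts [51, 87, 118] → cuts [56, 92, 123]
  LmaII (CAGTCG, off=1): starts [10, 26] → cuts [11, 27]

All cut coordinates (distinct, sorted): [9, 11, 25, 27, 39, 56, 65, 85, 92, 96, 106, 113, 123]

Fragments:
  [0,9): 9 bp
  [9,11): 2 bp
  [11,25): 14 bp
  [25,27): 2 bp
  [27,39): 12 bp
  [39,56): 17 bp
  [56,65): 9 bp
  [65,85): 20 bp
  [85,92): 7 bp
  [92,96): 4 bp
  [96,106): 10 bp
  [106,113): 7 bp
  [113,123): 10 bp
  [123,124): 1 bp

[1,2,2,4,7,7,9,9,10,10,12,14,17,20]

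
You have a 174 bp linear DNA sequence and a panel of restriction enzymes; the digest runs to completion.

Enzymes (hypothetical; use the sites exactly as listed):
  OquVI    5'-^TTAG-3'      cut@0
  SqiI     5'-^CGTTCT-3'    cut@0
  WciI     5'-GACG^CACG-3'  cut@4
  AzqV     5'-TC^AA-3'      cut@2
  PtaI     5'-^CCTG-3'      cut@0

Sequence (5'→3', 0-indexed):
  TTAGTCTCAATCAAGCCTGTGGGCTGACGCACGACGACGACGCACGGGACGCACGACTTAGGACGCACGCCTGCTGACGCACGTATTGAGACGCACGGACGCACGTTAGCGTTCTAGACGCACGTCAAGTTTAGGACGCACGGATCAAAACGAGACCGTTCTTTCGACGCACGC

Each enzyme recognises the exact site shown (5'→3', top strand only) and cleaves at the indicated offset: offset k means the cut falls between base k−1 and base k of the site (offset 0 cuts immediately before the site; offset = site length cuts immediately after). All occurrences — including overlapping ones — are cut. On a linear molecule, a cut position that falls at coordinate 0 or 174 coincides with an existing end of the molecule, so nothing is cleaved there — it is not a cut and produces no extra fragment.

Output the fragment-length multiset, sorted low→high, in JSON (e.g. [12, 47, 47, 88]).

Site scan:
  OquVI (TTAG, off=0): starts [0, 57, 105, 130] → cuts [57, 105, 130] (position 0 is a terminus of the linear molecule — no cut)
  SqiI (CGTTCT, off=0): starts [109, 156] → cuts [109, 156]
  WciI (GACGCACG, off=4): starts [25, 38, 47, 61, 75, 89, 97, 116, 134, 165] → cuts [29, 42, 51, 65, 79, 93, 101, 120, 138, 169]
  AzqV (TCAA, off=2): starts [6, 10, 124, 144] → cuts [8, 12, 126, 146]
  PtaI (CCTG, off=0): starts [15, 69] → cuts [15, 69]

All cut coordinates (distinct, sorted): [8, 12, 15, 29, 42, 51, 57, 65, 69, 79, 93, 101, 105, 109, 120, 126, 130, 138, 146, 156, 169]

Fragment lengths:
  [0,8): 8 bp
  [8,12): 4 bp
  [12,15): 3 bp
  [15,29): 14 bp
  [29,42): 13 bp
  [42,51): 9 bp
  [51,57): 6 bp
  [57,65): 8 bp
  [65,69): 4 bp
  [69,79): 10 bp
  [79,93): 14 bp
  [93,101): 8 bp
  [101,105): 4 bp
  [105,109): 4 bp
  [109,120): 11 bp
  [120,126): 6 bp
  [126,130): 4 bp
  [130,138): 8 bp
  [138,146): 8 bp
  [146,156): 10 bp
  [156,169): 13 bp
  [169,174): 5 bp

[3,4,4,4,4,4,5,6,6,8,8,8,8,8,9,10,10,11,13,13,14,14]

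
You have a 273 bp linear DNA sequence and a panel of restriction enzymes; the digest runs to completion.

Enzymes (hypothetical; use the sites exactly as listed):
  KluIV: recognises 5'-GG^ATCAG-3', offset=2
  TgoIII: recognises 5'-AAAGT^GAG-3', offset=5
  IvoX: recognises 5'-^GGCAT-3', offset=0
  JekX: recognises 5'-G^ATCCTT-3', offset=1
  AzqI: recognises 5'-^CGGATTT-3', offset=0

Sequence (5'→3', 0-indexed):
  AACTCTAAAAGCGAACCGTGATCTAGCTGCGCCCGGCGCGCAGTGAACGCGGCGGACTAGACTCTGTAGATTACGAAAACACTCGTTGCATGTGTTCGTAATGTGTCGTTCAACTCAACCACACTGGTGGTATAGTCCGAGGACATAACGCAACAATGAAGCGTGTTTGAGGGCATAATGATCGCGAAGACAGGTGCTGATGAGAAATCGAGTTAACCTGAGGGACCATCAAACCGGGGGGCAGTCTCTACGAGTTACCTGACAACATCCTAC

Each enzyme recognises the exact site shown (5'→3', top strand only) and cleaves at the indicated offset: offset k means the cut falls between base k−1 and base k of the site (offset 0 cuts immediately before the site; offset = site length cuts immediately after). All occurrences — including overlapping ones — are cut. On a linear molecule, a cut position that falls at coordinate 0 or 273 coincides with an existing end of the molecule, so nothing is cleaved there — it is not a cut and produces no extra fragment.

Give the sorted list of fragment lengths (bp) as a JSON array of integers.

Site scan:
  KluIV (GGATCAG, off=2): no sites
  TgoIII (AAAGTGAG, off=5): no sites
  IvoX (GGCAT, off=0): starts [171] → cuts [171]
  JekX (GATCCTT, off=1): no sites
  AzqI (CGGATTT, off=0): no sites

All cut coordinates (distinct, sorted): [171]

Fragment lengths:
  [0,171): 171 bp
  [171,273): 102 bp

[102,171]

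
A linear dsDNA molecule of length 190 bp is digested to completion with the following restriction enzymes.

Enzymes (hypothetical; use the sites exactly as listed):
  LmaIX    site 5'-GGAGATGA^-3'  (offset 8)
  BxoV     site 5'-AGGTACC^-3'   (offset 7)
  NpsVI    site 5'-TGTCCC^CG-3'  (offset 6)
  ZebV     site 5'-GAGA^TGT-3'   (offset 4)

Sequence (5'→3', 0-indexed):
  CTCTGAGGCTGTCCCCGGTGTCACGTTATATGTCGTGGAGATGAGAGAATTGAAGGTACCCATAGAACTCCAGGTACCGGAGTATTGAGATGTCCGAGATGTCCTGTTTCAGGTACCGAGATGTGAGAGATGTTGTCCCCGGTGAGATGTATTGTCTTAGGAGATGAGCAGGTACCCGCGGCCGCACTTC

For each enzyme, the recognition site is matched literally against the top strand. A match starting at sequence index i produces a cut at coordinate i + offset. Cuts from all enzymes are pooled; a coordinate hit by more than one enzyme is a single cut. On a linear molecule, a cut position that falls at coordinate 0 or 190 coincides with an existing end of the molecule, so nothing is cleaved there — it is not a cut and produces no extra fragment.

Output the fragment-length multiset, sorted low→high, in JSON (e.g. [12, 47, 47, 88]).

Per-enzyme occurrences:
  LmaIX (GGAGATGA, off=8): starts [36, 159] → cuts [44, 167]
  BxoV (AGGTACC, off=7): starts [53, 71, 110, 169] → cuts [60, 78, 117, 176]
  NpsVI (TGTCCCCG, off=6): starts [9, 133] → cuts [15, 139]
  ZebV (GAGATGT, off=4): starts [86, 95, 117, 126, 143] → cuts [90, 99, 121, 130, 147]

Pooled cuts: [15, 44, 60, 78, 90, 99, 117, 121, 130, 139, 147, 167, 176]

Fragment lengths:
  [0,15): 15 bp
  [15,44): 29 bp
  [44,60): 16 bp
  [60,78): 18 bp
  [78,90): 12 bp
  [90,99): 9 bp
  [99,117): 18 bp
  [117,121): 4 bp
  [121,130): 9 bp
  [130,139): 9 bp
  [139,147): 8 bp
  [147,167): 20 bp
  [167,176): 9 bp
  [176,190): 14 bp

[4,8,9,9,9,9,12,14,15,16,18,18,20,29]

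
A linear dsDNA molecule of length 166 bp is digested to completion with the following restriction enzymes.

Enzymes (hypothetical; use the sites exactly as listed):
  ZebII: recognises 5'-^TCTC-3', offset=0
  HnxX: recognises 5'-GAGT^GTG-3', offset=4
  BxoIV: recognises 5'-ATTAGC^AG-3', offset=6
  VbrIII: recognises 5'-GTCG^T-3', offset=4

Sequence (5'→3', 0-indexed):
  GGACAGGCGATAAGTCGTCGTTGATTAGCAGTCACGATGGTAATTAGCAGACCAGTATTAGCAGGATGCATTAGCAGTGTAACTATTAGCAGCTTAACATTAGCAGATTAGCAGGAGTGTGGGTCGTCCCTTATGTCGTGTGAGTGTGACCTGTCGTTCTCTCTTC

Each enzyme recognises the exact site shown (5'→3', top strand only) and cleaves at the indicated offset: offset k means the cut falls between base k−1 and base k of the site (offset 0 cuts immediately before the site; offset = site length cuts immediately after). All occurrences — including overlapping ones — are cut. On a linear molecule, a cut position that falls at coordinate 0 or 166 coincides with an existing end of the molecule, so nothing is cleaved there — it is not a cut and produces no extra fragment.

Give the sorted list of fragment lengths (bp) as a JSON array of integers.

Site scan:
  ZebII (TCTC, off=0): starts [157, 159] → cuts [157, 159]
  HnxX (GAGTGTG, off=4): starts [114, 141] → cuts [118, 145]
  BxoIV (ATTAGCAG, off=6): starts [23, 42, 56, 69, 84, 98, 106] → cuts [29, 48, 62, 75, 90, 104, 112]
  VbrIII (GTCGT, off=4): starts [13, 16, 122, 134, 152] → cuts [17, 20, 126, 138, 156]

All cut coordinates (distinct, sorted): [17, 20, 29, 48, 62, 75, 90, 104, 112, 118, 126, 138, 145, 156, 157, 159]

Fragment lengths:
  [0,17): 17 bp
  [17,20): 3 bp
  [20,29): 9 bp
  [29,48): 19 bp
  [48,62): 14 bp
  [62,75): 13 bp
  [75,90): 15 bp
  [90,104): 14 bp
  [104,112): 8 bp
  [112,118): 6 bp
  [118,126): 8 bp
  [126,138): 12 bp
  [138,145): 7 bp
  [145,156): 11 bp
  [156,157): 1 bp
  [157,159): 2 bp
  [159,166): 7 bp

[1,2,3,6,7,7,8,8,9,11,12,13,14,14,15,17,19]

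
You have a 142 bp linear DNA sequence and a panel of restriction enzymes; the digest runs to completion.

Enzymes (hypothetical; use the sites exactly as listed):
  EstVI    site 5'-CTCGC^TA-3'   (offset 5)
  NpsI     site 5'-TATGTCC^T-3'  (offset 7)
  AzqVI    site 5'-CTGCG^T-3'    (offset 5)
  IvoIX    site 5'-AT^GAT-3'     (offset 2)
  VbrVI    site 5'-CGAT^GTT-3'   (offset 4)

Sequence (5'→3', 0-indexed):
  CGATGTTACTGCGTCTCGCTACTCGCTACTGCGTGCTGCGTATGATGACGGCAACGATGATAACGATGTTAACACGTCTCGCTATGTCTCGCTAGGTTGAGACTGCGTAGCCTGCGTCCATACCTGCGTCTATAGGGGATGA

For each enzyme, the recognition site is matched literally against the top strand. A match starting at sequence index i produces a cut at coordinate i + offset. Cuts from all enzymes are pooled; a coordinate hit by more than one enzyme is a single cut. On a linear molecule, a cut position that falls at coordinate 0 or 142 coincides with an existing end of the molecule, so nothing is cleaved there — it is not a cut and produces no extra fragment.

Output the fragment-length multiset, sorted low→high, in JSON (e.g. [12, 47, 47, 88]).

[3,4,6,7,7,7,9,9,9,10,12,14,15,15,15]

Scan for sites:
  EstVI (CTCGCTA, off=5): starts [14, 21, 77, 87] → cuts [19, 26, 82, 92]
  NpsI (TATGTCCT, off=7): no sites
  AzqVI (CTGCGT, off=5): starts [8, 28, 35, 102, 111, 123] → cuts [13, 33, 40, 107, 116, 128]
  IvoIX (ATGAT, off=2): starts [41, 56] → cuts [43, 58]
  VbrVI (CGATGTT, off=4): starts [0, 63] → cuts [4, 67]

All cut coordinates (distinct, sorted): [4, 13, 19, 26, 33, 40, 43, 58, 67, 82, 92, 107, 116, 128]

Fragment lengths:
  [0,4): 4 bp
  [4,13): 9 bp
  [13,19): 6 bp
  [19,26): 7 bp
  [26,33): 7 bp
  [33,40): 7 bp
  [40,43): 3 bp
  [43,58): 15 bp
  [58,67): 9 bp
  [67,82): 15 bp
  [82,92): 10 bp
  [92,107): 15 bp
  [107,116): 9 bp
  [116,128): 12 bp
  [128,142): 14 bp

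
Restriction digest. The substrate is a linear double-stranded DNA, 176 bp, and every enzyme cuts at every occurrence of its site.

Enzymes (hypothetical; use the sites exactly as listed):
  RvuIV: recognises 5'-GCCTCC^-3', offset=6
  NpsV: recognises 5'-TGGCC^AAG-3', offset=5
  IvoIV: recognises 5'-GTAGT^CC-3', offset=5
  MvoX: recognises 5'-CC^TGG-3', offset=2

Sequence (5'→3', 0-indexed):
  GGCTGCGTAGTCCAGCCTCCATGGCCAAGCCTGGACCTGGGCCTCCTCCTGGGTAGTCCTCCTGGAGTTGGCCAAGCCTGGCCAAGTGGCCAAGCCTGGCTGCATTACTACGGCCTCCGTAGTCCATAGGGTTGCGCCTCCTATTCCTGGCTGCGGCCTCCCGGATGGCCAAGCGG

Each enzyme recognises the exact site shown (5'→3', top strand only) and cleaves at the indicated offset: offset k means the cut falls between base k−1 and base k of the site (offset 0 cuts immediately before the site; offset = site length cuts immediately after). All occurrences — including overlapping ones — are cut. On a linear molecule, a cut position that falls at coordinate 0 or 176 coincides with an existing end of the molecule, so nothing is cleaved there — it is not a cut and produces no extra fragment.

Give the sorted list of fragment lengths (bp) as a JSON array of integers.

[3,5,5,5,5,5,5,6,6,6,6,8,8,9,9,9,11,11,14,18,22]

Scan for sites:
  RvuIV (GCCTCC, off=6): starts [14, 40, 112, 135, 155] → cuts [20, 46, 118, 141, 161]
  NpsV (TGGCCAAG, off=5): starts [21, 68, 78, 86, 165] → cuts [26, 73, 83, 91, 170]
  IvoIV (GTAGTCC, off=5): starts [6, 52, 118] → cuts [11, 57, 123]
  MvoX (CCTGG, off=2): starts [29, 35, 47, 60, 76, 94, 145] → cuts [31, 37, 49, 62, 78, 96, 147]

All cut coordinates (distinct, sorted): [11, 20, 26, 31, 37, 46, 49, 57, 62, 73, 78, 83, 91, 96, 118, 123, 141, 147, 161, 170]

Fragments:
  [0,11): 11 bp
  [11,20): 9 bp
  [20,26): 6 bp
  [26,31): 5 bp
  [31,37): 6 bp
  [37,46): 9 bp
  [46,49): 3 bp
  [49,57): 8 bp
  [57,62): 5 bp
  [62,73): 11 bp
  [73,78): 5 bp
  [78,83): 5 bp
  [83,91): 8 bp
  [91,96): 5 bp
  [96,118): 22 bp
  [118,123): 5 bp
  [123,141): 18 bp
  [141,147): 6 bp
  [147,161): 14 bp
  [161,170): 9 bp
  [170,176): 6 bp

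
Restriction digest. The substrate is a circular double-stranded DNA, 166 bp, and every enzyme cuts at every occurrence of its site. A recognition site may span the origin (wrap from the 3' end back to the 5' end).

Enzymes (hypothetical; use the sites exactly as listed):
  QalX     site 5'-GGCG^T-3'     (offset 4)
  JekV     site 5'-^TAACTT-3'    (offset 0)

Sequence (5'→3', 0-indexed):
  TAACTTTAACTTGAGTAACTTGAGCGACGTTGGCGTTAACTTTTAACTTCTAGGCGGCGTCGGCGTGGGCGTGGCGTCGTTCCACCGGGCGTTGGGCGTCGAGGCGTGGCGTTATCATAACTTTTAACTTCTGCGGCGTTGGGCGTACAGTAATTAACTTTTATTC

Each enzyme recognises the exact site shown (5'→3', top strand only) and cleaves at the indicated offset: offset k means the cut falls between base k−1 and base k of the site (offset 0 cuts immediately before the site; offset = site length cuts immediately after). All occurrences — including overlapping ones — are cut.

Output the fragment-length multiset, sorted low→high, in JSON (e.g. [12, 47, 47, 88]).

[1,5,5,6,6,6,6,7,7,7,7,8,9,9,12,14,15,16,20]

Scan for sites:
  QalX (GGCGT, off=4): starts [31, 55, 61, 67, 72, 87, 94, 102, 107, 134, 141] → cuts [35, 59, 65, 71, 76, 91, 98, 106, 111, 138, 145]
  JekV (TAACTT, off=0): starts [0, 6, 15, 36, 43, 117, 124, 154] → cuts [0, 6, 15, 36, 43, 117, 124, 154]

Pooled cuts: [0, 6, 15, 35, 36, 43, 59, 65, 71, 76, 91, 98, 106, 111, 117, 124, 138, 145, 154]

Fragments:
  0→6: 6 bp
  6→15: 9 bp
  15→35: 20 bp
  35→36: 1 bp
  36→43: 7 bp
  43→59: 16 bp
  59→65: 6 bp
  65→71: 6 bp
  71→76: 5 bp
  76→91: 15 bp
  91→98: 7 bp
  98→106: 8 bp
  106→111: 5 bp
  111→117: 6 bp
  117→124: 7 bp
  124→138: 14 bp
  138→145: 7 bp
  145→154: 9 bp
  154→0 (wrap): 166-154+0 = 12 bp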